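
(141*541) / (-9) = -25427/3 = -8475.67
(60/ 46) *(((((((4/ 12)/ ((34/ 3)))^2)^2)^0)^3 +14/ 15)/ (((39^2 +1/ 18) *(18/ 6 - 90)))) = -12/629717 = 0.00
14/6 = 7/3 = 2.33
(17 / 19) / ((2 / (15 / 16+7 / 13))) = 5219/7904 = 0.66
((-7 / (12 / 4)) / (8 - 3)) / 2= -7/30 = -0.23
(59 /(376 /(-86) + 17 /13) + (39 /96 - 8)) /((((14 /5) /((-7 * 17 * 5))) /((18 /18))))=625451675/109632 = 5705.01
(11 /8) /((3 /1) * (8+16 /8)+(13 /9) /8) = 99/2173 = 0.05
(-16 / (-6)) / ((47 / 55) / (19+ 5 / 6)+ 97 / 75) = 261800/131203 = 2.00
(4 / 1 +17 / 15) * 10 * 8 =1232/3 = 410.67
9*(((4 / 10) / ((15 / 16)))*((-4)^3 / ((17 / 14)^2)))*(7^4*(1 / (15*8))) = -120472576/36125 = -3334.88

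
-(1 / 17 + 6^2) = -613/17 = -36.06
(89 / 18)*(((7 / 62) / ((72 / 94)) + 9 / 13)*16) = 2168485/32643 = 66.43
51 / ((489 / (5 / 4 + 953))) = 64889/652 = 99.52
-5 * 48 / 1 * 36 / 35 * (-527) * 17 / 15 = 5160384/35 = 147439.54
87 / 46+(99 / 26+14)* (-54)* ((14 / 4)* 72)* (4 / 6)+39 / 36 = -579635695/3588 = -161548.41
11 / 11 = 1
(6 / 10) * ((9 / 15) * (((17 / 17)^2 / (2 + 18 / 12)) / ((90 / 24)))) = 24/875 = 0.03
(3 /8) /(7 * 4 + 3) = 3/248 = 0.01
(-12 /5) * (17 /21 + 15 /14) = -4.51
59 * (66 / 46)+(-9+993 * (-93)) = -2122287/23 = -92273.35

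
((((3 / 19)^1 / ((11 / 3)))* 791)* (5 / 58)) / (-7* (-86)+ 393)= 7119/2412278 = 0.00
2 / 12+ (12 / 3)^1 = 25/6 = 4.17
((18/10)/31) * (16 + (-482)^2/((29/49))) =20491812/899 = 22794.01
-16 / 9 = -1.78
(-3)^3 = -27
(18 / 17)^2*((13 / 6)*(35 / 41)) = 24570/11849 = 2.07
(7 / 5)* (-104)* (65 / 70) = -676/5 = -135.20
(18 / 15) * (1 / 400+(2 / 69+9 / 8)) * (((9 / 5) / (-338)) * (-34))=4883607/19435000 = 0.25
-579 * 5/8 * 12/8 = -8685/16 = -542.81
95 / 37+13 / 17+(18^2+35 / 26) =5375207/16354 = 328.68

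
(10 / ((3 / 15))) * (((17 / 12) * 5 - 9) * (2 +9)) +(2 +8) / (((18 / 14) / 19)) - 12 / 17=-277571/306 = -907.09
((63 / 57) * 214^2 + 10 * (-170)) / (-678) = -464708/6441 = -72.15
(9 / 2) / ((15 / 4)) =6/5 = 1.20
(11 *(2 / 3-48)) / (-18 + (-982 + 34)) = 781/1449 = 0.54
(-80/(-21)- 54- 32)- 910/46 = -49253/483 = -101.97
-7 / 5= -1.40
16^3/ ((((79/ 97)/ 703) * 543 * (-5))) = -1302.24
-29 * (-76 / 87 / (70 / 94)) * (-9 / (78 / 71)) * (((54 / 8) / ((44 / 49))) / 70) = -1711881/57200 = -29.93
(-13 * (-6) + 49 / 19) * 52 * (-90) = -377109.47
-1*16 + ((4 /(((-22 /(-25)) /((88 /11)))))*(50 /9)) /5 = 2416/99 = 24.40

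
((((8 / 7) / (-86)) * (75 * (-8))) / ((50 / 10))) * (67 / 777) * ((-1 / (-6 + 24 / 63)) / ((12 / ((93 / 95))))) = 24924/12484577 = 0.00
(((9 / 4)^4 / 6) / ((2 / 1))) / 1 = 2187/1024 = 2.14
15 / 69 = 5/23 = 0.22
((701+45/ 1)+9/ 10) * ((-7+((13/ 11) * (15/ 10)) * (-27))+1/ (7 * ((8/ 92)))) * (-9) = 357755.40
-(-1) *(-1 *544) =-544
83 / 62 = 1.34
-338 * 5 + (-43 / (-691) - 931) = -1811068/691 = -2620.94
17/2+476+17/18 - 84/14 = 4315/9 = 479.44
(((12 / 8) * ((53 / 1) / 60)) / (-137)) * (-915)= 9699/1096 = 8.85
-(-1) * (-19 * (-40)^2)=-30400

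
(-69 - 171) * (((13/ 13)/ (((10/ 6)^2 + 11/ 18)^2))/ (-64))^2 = -98415/221533456 = 0.00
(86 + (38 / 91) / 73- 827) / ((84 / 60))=-24612125/46501 = -529.28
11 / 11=1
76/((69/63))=1596/23 = 69.39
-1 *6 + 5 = -1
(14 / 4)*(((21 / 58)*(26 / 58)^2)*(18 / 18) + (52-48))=1390627/97556 = 14.25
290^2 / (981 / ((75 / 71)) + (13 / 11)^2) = 127201250/1406741 = 90.42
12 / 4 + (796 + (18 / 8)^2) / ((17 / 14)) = 90127/136 = 662.70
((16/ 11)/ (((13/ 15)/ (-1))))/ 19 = -240/2717 = -0.09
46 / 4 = 23/2 = 11.50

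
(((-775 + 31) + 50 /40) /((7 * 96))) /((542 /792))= -98043/60704 = -1.62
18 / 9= 2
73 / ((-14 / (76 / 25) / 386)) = -1070764/175 = -6118.65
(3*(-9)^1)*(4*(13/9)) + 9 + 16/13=-1895/13 = -145.77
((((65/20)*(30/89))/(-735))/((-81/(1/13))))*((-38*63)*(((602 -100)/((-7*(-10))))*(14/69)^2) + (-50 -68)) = -363593/311440815 = 0.00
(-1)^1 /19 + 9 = 170/19 = 8.95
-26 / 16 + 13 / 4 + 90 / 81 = 197/72 = 2.74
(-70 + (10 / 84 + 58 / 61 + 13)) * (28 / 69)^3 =-224683424/60117147 = -3.74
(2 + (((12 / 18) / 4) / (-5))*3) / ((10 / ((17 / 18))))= 323/1800 = 0.18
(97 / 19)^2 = 9409/361 = 26.06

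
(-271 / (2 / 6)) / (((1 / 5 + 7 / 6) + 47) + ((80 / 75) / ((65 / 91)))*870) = -24390/40427 = -0.60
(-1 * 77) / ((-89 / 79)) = 6083/89 = 68.35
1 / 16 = 0.06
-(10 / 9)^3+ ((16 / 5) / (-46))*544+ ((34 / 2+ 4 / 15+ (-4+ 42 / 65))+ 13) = -12.30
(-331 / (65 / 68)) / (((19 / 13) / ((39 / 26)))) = -33762/95 = -355.39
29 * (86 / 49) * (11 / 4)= 13717/98 = 139.97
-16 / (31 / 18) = -288/31 = -9.29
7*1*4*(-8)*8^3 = -114688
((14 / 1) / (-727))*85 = -1.64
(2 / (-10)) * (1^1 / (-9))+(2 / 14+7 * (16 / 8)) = 14.17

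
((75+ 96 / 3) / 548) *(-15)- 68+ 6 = -35581/548 = -64.93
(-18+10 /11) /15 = -188/165 = -1.14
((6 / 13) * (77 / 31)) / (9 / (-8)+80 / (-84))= -77616/140647 = -0.55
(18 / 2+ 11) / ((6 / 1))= 10/3 = 3.33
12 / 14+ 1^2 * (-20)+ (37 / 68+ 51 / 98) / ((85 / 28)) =-190083/10115 = -18.79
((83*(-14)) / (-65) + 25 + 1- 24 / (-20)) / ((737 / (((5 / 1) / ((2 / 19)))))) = 27835/9581 = 2.91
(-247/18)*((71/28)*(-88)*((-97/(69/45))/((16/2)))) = -93559895/3864 = -24213.22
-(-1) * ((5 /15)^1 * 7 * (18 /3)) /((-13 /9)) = -126/13 = -9.69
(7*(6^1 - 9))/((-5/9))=37.80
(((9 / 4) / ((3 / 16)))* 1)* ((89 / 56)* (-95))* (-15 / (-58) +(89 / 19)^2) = -620552055/15428 = -40222.46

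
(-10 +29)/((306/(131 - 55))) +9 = 2099/153 = 13.72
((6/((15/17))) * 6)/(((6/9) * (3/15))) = 306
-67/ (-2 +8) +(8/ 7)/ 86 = -20143/1806 = -11.15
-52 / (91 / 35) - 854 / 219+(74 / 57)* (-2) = -36750/1387 = -26.50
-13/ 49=-0.27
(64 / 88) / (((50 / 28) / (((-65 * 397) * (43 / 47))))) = -9615.23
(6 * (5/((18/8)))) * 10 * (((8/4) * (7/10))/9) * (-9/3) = -560/9 = -62.22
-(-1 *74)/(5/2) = 148/5 = 29.60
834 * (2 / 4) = 417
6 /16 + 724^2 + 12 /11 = 46127617/88 = 524177.47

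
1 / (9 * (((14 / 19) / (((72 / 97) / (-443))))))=-76/300797 = 0.00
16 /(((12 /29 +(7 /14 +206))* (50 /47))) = 21808/300025 = 0.07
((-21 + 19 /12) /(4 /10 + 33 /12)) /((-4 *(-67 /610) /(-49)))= 687.47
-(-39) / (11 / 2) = 78/11 = 7.09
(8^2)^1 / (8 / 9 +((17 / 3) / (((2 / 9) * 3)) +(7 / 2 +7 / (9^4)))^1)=4.97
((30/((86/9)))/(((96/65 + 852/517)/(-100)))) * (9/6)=-37805625/250862 = -150.70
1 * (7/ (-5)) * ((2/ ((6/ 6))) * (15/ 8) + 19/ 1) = -637/20 = -31.85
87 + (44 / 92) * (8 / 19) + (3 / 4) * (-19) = 127519/1748 = 72.95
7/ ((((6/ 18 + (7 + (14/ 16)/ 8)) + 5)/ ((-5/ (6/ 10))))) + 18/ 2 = 4.31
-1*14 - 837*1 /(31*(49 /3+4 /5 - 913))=-187727/13438 = -13.97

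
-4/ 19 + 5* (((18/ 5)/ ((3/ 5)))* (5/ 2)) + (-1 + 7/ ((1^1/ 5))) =2067/19 = 108.79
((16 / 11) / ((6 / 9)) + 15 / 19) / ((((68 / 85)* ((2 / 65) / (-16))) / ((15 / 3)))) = -2018250/209 = -9656.70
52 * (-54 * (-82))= 230256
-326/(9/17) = -5542/9 = -615.78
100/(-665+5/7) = -14/93 = -0.15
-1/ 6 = -0.17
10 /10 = 1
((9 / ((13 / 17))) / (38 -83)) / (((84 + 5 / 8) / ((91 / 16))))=-119/6770 = -0.02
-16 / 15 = -1.07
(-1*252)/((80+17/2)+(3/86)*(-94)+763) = -3096/10421 = -0.30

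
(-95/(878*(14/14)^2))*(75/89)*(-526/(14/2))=1873875/273497 = 6.85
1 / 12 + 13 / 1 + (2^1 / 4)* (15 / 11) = 13.77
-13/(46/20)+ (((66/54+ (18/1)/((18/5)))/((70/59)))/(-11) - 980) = -986.13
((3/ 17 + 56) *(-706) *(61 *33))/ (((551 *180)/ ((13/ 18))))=-588130829/1011636 = -581.37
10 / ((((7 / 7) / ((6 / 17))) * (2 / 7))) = 210/17 = 12.35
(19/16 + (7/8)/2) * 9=117/8 = 14.62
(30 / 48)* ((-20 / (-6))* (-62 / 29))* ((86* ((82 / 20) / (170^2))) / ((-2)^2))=-54653/4022880 = -0.01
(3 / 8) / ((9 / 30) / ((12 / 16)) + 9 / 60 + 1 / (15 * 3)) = 0.66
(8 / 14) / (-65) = -4/455 = -0.01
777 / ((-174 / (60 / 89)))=-7770/2581 = -3.01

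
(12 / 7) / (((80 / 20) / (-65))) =-195/7 = -27.86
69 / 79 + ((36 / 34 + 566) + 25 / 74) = 56475817/99382 = 568.27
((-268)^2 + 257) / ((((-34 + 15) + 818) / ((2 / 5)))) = 144162/3995 = 36.09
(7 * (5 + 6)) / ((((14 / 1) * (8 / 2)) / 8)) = 11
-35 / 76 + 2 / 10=-99/380 = -0.26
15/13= 1.15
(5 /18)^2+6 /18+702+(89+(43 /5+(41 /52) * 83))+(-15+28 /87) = 129900526/152685 = 850.77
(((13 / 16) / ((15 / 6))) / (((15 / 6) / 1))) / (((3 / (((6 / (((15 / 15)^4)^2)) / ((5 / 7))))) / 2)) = 0.73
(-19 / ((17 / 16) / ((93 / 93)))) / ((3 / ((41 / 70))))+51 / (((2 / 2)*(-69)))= -173681/41055 = -4.23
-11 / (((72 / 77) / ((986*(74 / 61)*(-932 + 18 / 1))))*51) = 415335767/1647 = 252177.15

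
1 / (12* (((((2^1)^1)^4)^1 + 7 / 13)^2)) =169/554700 = 0.00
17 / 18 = 0.94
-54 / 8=-27/4 = -6.75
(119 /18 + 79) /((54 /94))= 72427/486 = 149.03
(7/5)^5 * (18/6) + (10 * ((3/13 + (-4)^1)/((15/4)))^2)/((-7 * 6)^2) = 690458069/42778125 = 16.14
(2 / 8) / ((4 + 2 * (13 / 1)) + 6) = 1/144 = 0.01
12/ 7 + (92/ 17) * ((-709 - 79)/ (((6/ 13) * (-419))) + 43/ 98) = 26.14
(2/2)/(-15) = -1/15 = -0.07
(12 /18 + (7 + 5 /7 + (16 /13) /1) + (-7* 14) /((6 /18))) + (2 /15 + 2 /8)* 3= -1546481/5460 = -283.24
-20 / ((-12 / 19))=95/3 = 31.67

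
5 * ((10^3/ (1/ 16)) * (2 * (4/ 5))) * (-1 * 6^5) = -995328000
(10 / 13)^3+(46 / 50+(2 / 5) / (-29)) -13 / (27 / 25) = -459120542/43006275 = -10.68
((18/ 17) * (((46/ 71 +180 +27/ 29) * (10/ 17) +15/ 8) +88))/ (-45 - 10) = -495691533/130911220 = -3.79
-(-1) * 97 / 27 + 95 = 2662/27 = 98.59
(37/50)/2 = 37/100 = 0.37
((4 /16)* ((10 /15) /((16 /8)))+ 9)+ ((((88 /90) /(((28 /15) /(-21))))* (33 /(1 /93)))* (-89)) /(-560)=-8998393/1680 = -5356.19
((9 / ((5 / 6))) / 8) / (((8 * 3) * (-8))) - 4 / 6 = -2587/3840 = -0.67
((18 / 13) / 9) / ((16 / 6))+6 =315/52 = 6.06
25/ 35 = 5/7 = 0.71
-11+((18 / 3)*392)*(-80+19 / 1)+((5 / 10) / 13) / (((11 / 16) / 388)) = -20514965/143 = -143461.29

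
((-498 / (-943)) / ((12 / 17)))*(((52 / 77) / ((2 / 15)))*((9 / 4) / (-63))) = -275145/2033108 = -0.14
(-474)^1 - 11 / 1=-485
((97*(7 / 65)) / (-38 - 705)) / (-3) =679/144885 = 0.00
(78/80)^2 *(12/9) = 1.27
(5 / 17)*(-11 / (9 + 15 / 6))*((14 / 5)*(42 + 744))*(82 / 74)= -9925608/14467 = -686.09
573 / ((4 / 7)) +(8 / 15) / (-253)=1002.75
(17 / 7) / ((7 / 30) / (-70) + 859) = 5100/1803893 = 0.00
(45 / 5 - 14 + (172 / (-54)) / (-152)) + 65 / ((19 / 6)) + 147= 333547/2052 = 162.55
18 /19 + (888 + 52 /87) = 1470418/1653 = 889.55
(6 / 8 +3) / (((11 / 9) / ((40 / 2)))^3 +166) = 21870000/968113331 = 0.02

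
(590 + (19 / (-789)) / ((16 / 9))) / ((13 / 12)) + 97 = 8774561/13676 = 641.60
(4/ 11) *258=1032/11 = 93.82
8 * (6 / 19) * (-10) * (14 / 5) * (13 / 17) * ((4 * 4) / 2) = -432.74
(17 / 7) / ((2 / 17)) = 289/14 = 20.64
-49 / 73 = -0.67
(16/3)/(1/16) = 85.33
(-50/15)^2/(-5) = -20/9 = -2.22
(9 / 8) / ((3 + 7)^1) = 9/80 = 0.11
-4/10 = -2/5 = -0.40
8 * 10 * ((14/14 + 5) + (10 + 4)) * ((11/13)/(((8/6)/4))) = 52800/13 = 4061.54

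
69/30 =23/10 = 2.30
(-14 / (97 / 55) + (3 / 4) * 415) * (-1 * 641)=-75436085/388 = -194422.90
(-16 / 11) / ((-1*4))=4/11 = 0.36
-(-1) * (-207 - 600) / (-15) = 269/5 = 53.80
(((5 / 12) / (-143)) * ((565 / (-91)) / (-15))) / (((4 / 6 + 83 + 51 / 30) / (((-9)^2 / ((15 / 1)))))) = -5085/66652586 = 0.00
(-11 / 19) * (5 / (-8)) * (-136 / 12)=-935/228 = -4.10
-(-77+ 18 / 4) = 145/2 = 72.50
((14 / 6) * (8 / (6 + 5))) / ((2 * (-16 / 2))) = -7/66 = -0.11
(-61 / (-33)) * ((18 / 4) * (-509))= -93147/22 = -4233.95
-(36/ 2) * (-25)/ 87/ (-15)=-10/29 = -0.34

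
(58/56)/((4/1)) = 29/112 = 0.26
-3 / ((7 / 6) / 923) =-16614/7 = -2373.43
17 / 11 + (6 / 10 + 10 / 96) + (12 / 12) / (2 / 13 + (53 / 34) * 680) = 4549201/2021360 = 2.25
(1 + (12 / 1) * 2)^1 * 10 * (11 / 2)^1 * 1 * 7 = 9625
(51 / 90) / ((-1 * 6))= -17/180 = -0.09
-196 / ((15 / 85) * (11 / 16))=-1615.52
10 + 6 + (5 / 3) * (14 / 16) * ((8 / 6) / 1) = 17.94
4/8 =1/2 = 0.50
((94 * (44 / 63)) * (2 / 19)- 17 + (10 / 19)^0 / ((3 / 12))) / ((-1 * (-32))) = -7289/38304 = -0.19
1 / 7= 0.14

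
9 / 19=0.47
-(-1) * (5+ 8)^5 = 371293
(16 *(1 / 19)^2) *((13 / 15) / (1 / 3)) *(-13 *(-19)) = 2704/95 = 28.46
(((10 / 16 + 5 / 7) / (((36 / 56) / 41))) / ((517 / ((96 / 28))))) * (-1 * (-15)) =30750/3619 = 8.50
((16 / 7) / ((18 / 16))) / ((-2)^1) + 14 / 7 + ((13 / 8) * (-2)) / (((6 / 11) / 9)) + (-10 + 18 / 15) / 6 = -136351/2520 = -54.11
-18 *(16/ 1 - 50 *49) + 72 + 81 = 43965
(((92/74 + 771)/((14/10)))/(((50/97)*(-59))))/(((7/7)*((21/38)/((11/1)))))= -579260429/1604505 = -361.02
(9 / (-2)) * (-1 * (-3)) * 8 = -108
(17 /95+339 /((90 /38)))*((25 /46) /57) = 102110/74727 = 1.37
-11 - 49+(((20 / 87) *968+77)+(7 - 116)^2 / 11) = 1262876/957 = 1319.62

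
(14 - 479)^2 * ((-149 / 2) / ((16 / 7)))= -225522675/32 = -7047583.59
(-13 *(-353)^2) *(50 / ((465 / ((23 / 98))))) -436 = -188277307/4557 = -41316.06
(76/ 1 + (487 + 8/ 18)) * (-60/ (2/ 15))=-253550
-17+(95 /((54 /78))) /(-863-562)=-2308/135 = -17.10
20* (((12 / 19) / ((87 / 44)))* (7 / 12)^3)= 18865/14877 = 1.27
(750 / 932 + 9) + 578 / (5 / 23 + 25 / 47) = 147433039/188730 = 781.18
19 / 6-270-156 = -2537/6 = -422.83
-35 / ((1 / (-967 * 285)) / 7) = 67520775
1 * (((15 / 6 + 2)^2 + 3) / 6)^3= 29791/512 = 58.19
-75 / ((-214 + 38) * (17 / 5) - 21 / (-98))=5250/41873 = 0.13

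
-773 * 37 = -28601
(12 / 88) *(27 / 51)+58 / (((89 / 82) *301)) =2502047/10019086 = 0.25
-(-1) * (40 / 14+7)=69/7 = 9.86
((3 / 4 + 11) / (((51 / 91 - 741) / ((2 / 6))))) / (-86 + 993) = -4277/733363920 = 0.00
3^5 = 243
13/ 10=1.30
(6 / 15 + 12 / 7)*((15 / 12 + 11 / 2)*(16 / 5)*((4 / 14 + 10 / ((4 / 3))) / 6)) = 72594/1225 = 59.26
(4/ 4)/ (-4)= -1/4 = -0.25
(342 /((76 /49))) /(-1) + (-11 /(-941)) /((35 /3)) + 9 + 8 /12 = -41662577/197610 = -210.83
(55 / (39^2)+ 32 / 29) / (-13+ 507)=50267/21789846 = 0.00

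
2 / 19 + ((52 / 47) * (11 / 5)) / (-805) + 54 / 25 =8131224/3594325 = 2.26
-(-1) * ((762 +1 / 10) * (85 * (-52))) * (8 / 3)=-26947856/3 = -8982618.67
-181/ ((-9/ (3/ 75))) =181/225 = 0.80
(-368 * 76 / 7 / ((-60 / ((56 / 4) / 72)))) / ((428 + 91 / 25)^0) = 1748/135 = 12.95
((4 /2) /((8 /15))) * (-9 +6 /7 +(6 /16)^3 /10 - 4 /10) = -917961/28672 = -32.02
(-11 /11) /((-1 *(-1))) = -1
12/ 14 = 6/7 = 0.86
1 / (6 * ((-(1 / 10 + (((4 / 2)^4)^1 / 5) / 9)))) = -0.37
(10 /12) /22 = 5/132 = 0.04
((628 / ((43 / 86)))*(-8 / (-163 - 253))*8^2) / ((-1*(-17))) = 20096/221 = 90.93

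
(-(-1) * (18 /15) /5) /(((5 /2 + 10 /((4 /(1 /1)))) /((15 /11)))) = 18/275 = 0.07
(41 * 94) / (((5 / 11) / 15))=127182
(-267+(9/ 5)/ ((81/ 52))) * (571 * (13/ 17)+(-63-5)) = -24990707/255 = -98002.77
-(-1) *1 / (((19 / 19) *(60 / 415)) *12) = 83/144 = 0.58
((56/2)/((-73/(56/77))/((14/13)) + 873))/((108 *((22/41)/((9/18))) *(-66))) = -4018/855989937 = 0.00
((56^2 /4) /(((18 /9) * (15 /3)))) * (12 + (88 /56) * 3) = 6552/5 = 1310.40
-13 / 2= -6.50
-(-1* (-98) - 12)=-86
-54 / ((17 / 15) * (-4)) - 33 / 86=8427/731 = 11.53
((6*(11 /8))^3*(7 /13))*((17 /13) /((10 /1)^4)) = 4276503/108160000 = 0.04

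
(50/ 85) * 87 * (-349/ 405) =-20242/459 = -44.10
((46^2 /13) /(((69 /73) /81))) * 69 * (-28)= -26948724.92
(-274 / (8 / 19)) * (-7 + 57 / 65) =3984.59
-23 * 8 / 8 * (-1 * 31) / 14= 713/14 = 50.93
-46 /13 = -3.54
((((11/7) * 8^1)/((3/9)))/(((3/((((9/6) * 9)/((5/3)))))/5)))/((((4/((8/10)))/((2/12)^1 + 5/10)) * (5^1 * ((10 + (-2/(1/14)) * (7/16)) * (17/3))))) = -3168/2975 = -1.06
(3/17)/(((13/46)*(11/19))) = 2622/2431 = 1.08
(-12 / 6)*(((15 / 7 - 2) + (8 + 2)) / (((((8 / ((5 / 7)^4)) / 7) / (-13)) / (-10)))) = -600.66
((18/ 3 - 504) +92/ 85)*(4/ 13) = -168952/1105 = -152.90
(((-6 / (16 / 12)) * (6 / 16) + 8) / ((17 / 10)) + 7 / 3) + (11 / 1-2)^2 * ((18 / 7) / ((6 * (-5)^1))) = -12799/14280 = -0.90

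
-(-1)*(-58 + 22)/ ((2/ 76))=-1368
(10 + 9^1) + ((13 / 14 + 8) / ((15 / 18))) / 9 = 424/21 = 20.19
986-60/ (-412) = 101573/103 = 986.15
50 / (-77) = -50/77 = -0.65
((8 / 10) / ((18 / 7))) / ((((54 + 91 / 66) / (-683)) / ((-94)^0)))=-210364/54825 = -3.84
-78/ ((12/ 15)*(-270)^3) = 13/2624400 = 0.00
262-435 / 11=2447/11 = 222.45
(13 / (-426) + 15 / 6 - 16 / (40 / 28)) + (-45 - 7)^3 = -149756818/1065 = -140616.73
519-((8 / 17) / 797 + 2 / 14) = 49209912/94843 = 518.86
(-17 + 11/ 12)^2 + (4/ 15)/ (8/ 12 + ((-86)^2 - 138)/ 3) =112678273/435600 = 258.67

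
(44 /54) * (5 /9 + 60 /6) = 8.60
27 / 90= 0.30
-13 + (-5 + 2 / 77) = -1384/77 = -17.97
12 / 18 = 2/3 = 0.67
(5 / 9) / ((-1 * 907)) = -5/8163 = 0.00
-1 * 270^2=-72900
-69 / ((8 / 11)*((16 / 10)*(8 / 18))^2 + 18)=-1536975/409142 = -3.76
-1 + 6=5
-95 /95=-1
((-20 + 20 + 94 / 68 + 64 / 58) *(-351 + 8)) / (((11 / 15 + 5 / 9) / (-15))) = 567467775/57188 = 9922.85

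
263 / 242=1.09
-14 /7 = -2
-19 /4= -4.75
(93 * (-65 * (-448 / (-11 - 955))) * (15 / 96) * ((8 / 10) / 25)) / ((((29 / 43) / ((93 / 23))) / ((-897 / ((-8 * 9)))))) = -6983587/6670 = -1047.01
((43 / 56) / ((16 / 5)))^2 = 46225/802816 = 0.06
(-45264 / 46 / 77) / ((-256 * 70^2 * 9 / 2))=41/18110400 = 0.00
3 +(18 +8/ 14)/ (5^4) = 2651/875 = 3.03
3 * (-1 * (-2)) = 6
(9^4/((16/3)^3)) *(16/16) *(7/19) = 1240029/77824 = 15.93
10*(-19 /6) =-95/3 = -31.67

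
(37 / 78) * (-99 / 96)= -407/832 = -0.49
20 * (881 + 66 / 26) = 229720/13 = 17670.77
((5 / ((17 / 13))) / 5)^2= 169/289 = 0.58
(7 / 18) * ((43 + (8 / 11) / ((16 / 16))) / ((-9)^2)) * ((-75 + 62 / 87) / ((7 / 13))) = -28.96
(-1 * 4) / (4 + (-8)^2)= -1/17 = -0.06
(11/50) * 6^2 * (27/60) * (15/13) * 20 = 5346/65 = 82.25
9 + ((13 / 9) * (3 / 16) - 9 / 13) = 5353/624 = 8.58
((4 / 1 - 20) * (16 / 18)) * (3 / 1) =-128/3 = -42.67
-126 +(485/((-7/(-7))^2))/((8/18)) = 965.25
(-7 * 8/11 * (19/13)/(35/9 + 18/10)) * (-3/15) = 1197/4576 = 0.26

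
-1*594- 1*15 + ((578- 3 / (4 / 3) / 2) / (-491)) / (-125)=-59802877/98200 = -608.99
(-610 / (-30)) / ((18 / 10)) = 305/27 = 11.30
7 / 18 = 0.39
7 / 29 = 0.24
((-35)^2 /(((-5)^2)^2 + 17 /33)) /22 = 3675/41284 = 0.09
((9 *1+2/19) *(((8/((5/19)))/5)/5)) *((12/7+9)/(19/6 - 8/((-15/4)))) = 8304/371 = 22.38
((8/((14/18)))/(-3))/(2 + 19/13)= -104/105 = -0.99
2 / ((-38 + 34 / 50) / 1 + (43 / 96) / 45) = -43200/805897 = -0.05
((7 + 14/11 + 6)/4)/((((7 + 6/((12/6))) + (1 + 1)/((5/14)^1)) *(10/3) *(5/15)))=471/2288 = 0.21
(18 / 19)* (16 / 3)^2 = 512/19 = 26.95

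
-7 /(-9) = 7/9 = 0.78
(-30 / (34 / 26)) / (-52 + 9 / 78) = 10140/22933 = 0.44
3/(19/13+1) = 1.22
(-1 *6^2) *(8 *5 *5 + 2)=-7272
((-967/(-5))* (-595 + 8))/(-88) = 567629/440 = 1290.07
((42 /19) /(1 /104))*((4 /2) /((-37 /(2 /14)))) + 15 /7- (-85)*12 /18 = 841997/14763 = 57.03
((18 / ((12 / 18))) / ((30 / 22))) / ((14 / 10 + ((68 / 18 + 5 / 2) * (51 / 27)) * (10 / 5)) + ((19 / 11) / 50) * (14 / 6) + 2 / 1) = 882090/1211611 = 0.73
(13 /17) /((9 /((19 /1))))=247/153 = 1.61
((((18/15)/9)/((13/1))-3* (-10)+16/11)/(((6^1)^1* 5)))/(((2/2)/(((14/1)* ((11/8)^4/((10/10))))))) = 157205741/2995200 = 52.49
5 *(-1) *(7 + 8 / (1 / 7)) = -315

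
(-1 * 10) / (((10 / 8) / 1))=-8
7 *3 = 21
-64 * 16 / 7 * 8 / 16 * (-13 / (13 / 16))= 8192/7 = 1170.29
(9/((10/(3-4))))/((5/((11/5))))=-99/250 = -0.40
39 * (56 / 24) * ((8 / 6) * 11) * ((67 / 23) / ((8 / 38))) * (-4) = -5097092/69 = -73870.90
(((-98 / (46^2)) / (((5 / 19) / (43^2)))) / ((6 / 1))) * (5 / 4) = -1721419/25392 = -67.79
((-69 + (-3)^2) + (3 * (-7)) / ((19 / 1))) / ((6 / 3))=-1161/38 = -30.55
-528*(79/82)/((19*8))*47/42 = -40843/10906 = -3.75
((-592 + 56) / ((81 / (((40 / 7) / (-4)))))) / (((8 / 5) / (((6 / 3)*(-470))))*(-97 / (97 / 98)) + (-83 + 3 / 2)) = -12596000/108372411 = -0.12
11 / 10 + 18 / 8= 3.35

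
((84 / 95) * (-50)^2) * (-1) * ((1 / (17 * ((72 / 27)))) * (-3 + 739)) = -11592000/323 = -35888.54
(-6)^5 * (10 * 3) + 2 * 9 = -233262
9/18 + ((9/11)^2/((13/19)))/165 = 87541/173030 = 0.51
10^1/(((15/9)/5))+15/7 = 225/7 = 32.14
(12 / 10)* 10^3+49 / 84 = 1200.58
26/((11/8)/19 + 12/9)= 11856/641 = 18.50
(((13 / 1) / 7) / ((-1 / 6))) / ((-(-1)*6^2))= -13/42 = -0.31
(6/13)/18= 0.03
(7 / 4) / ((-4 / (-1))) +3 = 3.44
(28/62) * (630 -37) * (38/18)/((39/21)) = 1104166/3627 = 304.43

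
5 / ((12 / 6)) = 5/2 = 2.50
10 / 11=0.91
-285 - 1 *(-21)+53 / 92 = -24235/92 = -263.42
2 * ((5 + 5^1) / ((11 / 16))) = 320/11 = 29.09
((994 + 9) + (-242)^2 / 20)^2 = 386358336/25 = 15454333.44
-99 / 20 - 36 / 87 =-3111/580 = -5.36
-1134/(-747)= 126/83 = 1.52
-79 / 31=-2.55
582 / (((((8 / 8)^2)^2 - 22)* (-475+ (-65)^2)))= -97/13125 = -0.01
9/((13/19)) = 171/13 = 13.15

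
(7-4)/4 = 0.75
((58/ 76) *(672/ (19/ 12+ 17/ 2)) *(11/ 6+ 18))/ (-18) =-56.04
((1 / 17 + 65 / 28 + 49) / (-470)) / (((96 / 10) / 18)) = -73371/357952 = -0.20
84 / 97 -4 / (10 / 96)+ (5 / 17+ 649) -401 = 1737717/8245 = 210.76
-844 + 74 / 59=-49722/59 = -842.75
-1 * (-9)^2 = -81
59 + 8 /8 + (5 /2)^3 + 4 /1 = 637/8 = 79.62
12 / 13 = 0.92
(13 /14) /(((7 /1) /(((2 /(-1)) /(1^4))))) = -13/49 = -0.27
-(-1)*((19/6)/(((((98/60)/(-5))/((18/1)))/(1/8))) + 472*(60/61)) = 5289945/11956 = 442.45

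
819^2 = 670761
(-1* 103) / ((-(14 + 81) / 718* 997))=73954/94715 = 0.78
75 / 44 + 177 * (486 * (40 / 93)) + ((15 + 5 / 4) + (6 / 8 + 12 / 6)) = 50494481/1364 = 37019.41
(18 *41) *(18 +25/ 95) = 256086/19 = 13478.21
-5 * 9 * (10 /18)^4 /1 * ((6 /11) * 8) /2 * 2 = -50000/2673 = -18.71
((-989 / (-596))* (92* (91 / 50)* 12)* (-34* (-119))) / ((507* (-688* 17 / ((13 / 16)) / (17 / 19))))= -7491169/4529600 = -1.65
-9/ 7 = -1.29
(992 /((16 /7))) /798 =0.54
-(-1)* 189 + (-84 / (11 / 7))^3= -152551.40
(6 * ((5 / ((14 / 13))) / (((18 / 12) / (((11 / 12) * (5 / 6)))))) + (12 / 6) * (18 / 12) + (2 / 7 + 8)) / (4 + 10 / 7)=6419/1368 = 4.69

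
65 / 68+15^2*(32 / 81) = 54985/612 = 89.84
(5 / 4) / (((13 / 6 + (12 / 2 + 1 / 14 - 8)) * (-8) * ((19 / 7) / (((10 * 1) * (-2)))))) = 735/152 = 4.84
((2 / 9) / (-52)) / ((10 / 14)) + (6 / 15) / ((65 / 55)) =389/1170 = 0.33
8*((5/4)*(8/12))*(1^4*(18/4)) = 30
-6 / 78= -0.08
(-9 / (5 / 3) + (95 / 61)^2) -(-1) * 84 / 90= -113932/55815 = -2.04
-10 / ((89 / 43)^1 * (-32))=215/1424 = 0.15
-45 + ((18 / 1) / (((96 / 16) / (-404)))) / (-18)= 67/3 = 22.33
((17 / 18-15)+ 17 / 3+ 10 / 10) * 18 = -133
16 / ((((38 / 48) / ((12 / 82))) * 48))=48/779 = 0.06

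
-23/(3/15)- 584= -699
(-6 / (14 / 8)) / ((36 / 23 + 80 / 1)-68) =-0.25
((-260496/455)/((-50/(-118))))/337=-15369264/3833375 = -4.01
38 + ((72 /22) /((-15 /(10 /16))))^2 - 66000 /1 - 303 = -32072251/484 = -66264.98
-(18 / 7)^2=-324/49 = -6.61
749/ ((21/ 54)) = 1926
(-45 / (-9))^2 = 25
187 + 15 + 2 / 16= 1617/8 = 202.12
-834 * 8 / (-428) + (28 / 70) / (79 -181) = 15.58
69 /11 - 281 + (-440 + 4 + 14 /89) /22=-288353/979 = -294.54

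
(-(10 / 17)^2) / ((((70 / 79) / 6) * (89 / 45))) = -213300/180047 = -1.18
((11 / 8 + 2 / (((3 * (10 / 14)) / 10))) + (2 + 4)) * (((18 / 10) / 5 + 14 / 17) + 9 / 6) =914681/20400 = 44.84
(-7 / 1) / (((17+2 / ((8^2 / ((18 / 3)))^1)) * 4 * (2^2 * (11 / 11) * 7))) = -1/275 = 0.00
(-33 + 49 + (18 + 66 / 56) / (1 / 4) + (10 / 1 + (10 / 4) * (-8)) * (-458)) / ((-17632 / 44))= -359799/30856 = -11.66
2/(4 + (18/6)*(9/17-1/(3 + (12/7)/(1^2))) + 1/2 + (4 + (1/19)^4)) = 97480108/460685109 = 0.21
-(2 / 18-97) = 872/9 = 96.89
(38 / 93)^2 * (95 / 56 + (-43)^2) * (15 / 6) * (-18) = -187068395/13454 = -13904.30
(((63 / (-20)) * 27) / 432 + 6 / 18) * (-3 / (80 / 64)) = -131/400 = -0.33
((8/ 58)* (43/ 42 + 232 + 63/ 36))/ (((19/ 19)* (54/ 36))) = 39442/1827 = 21.59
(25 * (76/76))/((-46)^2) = 25/2116 = 0.01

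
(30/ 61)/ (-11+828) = 30/49837 = 0.00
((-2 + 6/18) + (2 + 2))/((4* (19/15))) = 35/76 = 0.46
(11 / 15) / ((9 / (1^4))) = 11/135 = 0.08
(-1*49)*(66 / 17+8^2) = -56546/17 = -3326.24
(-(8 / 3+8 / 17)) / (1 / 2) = -6.27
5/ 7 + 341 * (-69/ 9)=-54886/21 = -2613.62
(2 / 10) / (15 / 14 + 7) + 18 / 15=692/565 = 1.22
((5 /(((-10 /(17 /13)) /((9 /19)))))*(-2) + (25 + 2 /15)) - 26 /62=2909669/114855 = 25.33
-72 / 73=-0.99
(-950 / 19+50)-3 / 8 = -3/8 = -0.38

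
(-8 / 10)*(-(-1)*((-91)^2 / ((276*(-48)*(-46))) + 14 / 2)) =-4274137/761760 = -5.61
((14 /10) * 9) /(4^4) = 0.05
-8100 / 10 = -810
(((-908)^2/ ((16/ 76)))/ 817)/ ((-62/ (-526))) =54208508/1333 = 40666.55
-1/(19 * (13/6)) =-6/247 = -0.02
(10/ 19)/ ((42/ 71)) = 355/399 = 0.89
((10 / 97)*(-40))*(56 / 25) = -896/97 = -9.24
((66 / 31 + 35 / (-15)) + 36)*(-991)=-3299039/93 = -35473.54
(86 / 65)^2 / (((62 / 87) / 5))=321726/26195 = 12.28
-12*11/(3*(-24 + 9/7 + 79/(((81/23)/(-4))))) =24948/63755 = 0.39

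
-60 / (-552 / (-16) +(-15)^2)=-40/173 = -0.23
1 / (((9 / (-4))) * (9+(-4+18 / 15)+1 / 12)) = -0.07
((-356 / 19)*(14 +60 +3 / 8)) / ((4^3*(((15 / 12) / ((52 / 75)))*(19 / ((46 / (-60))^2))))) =-72834307/194940000 = -0.37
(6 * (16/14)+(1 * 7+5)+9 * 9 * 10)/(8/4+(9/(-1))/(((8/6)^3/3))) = -371328/4207 = -88.26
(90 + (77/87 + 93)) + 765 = 82553/87 = 948.89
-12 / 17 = -0.71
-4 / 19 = -0.21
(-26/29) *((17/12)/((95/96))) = -3536/2755 = -1.28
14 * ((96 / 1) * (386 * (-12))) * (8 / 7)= -7114752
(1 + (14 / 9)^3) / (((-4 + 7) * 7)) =3473/15309 = 0.23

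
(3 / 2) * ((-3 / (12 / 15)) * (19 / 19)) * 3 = -135/8 = -16.88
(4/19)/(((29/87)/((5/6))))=10/19 = 0.53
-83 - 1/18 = -1495/18 = -83.06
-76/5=-15.20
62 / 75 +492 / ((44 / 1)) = 9907/825 = 12.01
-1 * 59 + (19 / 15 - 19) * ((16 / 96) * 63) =-1226/5 = -245.20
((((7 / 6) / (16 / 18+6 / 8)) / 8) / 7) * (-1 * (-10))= 15/118 = 0.13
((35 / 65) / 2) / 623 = 1/2314 = 0.00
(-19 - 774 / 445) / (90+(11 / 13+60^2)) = -119977/21351545 = -0.01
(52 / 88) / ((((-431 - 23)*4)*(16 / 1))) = -13/639232 = 0.00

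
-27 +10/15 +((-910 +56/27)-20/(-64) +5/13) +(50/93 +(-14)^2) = -128313019/174096 = -737.02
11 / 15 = 0.73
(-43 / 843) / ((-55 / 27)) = 387/15455 = 0.03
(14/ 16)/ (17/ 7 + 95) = 49/5456 = 0.01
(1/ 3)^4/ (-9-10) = -1/1539 = 0.00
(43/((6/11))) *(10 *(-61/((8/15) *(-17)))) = 721325/136 = 5303.86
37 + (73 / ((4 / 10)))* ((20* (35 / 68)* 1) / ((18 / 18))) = 65133/34 = 1915.68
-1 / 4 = -0.25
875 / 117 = 7.48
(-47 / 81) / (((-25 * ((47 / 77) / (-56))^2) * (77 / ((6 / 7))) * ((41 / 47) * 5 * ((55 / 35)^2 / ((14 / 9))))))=4302592/13699125 = 0.31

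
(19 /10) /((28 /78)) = 741/140 = 5.29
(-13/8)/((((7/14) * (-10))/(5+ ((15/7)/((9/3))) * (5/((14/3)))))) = 1469/784 = 1.87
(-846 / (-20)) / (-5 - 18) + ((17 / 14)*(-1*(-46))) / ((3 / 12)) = 356759/1610 = 221.59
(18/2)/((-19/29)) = -261/19 = -13.74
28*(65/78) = 70/3 = 23.33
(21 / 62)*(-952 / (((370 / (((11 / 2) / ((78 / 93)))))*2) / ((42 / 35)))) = -82467/24050 = -3.43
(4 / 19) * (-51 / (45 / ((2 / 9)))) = -0.05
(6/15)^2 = 4/25 = 0.16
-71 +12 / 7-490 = -3915/7 = -559.29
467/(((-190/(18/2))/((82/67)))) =-27.07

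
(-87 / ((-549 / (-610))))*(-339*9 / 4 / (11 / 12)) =884790/11 = 80435.45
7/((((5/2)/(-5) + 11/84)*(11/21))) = -12348/341 = -36.21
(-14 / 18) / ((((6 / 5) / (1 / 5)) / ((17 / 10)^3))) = -34391/54000 = -0.64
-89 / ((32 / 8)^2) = -89/16 = -5.56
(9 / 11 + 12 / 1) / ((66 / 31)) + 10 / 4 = 1031/121 = 8.52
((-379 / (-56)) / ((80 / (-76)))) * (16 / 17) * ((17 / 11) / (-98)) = 0.10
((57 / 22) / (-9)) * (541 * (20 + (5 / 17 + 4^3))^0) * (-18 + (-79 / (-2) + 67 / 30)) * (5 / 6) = -3080.24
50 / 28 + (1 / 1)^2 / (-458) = 2859/1603 = 1.78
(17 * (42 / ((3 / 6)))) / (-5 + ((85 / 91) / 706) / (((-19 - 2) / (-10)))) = -481652262/1686245 = -285.64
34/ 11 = 3.09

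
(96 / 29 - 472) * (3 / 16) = -5097/58 = -87.88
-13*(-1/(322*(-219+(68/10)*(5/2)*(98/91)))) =-169/840098 = 0.00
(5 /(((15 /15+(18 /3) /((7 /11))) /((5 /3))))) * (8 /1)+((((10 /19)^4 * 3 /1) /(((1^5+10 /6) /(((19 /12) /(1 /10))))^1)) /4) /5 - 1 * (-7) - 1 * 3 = 62854961/6008484 = 10.46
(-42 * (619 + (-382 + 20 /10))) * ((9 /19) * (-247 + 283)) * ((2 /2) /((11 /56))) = -182129472/209 = -871432.88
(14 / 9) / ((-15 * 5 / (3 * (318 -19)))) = -4186/225 = -18.60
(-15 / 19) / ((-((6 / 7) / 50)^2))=153125/57 = 2686.40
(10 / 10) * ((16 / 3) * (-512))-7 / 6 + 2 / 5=-81943/30 = -2731.43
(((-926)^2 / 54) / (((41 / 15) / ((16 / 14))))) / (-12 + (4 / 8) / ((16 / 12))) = -137196160/240219 = -571.13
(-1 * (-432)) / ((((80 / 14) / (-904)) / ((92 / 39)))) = -161217.97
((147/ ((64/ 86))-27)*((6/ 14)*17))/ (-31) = -278307/6944 = -40.08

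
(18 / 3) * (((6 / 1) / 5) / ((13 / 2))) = 72/65 = 1.11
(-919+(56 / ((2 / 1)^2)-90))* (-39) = 38805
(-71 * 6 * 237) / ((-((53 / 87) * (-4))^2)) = 382090689/22472 = 17002.97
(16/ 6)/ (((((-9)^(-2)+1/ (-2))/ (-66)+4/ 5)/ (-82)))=-11689920/43163 = -270.83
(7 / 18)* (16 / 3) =56/27 = 2.07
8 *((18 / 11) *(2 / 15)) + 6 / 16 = 933/440 = 2.12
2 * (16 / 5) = 32/5 = 6.40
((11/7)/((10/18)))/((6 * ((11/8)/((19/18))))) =38/105 = 0.36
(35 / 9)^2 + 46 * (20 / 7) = 83095/567 = 146.55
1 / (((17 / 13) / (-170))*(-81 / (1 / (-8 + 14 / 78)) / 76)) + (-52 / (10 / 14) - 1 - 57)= -1205578/8235 = -146.40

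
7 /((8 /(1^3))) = 7/8 = 0.88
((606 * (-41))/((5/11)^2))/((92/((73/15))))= -36577453/5750 = -6361.30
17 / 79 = 0.22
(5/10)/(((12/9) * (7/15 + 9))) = 45/1136 = 0.04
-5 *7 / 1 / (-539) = 5/77 = 0.06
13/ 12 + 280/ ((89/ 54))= 182597/1068 = 170.97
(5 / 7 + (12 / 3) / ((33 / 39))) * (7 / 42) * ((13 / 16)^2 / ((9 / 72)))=70811/14784 = 4.79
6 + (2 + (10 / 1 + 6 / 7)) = 132/7 = 18.86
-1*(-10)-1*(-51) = 61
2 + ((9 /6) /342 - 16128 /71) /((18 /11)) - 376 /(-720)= -198566539/1456920 = -136.29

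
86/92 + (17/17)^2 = 89/46 = 1.93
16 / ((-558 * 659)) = -8/183861 = 0.00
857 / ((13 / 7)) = 5999/13 = 461.46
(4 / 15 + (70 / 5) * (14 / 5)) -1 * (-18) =862/15 = 57.47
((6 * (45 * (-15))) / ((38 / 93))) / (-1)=188325/19 = 9911.84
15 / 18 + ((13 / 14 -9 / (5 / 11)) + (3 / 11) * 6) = -18944/1155 = -16.40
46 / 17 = 2.71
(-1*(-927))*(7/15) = 432.60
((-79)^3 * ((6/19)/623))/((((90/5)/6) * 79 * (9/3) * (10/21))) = -6241/8455 = -0.74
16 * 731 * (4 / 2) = 23392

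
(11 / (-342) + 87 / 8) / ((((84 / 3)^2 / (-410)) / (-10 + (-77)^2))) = -857061335/25536 = -33562.87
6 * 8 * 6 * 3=864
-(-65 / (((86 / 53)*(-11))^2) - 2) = 1972417/894916 = 2.20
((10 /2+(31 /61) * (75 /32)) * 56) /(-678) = -84595/165432 = -0.51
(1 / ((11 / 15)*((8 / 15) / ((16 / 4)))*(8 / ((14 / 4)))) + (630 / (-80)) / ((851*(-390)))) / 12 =0.37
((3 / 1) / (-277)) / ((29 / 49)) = -147/8033 = -0.02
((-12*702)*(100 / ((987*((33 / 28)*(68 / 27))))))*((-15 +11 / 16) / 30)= 1205685/8789 = 137.18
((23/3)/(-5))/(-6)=23/90 = 0.26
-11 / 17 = -0.65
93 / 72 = 31/24 = 1.29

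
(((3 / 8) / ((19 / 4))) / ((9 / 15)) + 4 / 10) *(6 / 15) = 101/475 = 0.21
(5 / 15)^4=1/81 = 0.01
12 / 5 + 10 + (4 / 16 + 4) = 333/20 = 16.65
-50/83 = -0.60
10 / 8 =5/4 = 1.25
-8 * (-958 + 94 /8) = 7570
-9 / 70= -0.13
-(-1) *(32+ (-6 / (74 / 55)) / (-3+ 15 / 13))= 10187/296 = 34.42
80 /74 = 1.08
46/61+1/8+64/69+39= 1374041/33672 = 40.81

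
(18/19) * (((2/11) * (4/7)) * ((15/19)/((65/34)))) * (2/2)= 14688/361361 = 0.04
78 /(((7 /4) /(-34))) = -10608/7 = -1515.43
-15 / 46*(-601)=9015/46 = 195.98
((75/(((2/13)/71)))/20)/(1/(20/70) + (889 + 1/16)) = 27690/14281 = 1.94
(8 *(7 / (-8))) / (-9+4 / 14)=49/61 = 0.80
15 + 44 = 59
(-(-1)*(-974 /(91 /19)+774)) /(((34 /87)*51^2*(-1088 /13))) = -188239/28063056 = -0.01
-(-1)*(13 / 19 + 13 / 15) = 442/285 = 1.55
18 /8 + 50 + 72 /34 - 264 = -14255/68 = -209.63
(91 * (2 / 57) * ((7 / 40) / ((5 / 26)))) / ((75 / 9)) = 8281/23750 = 0.35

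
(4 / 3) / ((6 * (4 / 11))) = 11/18 = 0.61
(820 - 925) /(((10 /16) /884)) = -148512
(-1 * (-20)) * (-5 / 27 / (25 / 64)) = -256/27 = -9.48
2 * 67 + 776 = 910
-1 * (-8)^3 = 512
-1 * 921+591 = -330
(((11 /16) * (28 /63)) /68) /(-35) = -11/85680 = 0.00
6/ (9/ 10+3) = 20/13 = 1.54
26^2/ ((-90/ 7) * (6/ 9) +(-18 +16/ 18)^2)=95823/40288 = 2.38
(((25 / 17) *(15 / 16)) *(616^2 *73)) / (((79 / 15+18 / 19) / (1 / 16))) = 600744375/1564 = 384107.66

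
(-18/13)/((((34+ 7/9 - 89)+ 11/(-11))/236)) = 38232/6461 = 5.92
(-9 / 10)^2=81/100 = 0.81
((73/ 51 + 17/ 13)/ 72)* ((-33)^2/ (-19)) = -27467/12597 = -2.18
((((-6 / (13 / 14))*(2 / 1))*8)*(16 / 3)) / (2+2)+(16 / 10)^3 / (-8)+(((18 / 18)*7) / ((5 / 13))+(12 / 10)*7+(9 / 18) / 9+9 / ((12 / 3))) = -109.45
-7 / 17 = -0.41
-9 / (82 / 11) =-99/82 = -1.21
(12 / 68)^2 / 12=3/1156 = 0.00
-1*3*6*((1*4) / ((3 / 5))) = -120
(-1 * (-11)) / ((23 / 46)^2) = 44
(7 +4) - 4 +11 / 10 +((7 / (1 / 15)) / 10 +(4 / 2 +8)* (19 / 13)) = 2159/65 = 33.22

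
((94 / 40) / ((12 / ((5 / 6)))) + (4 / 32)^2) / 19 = 103/10944 = 0.01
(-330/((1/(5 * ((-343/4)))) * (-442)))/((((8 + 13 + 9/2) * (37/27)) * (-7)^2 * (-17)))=51975/4726306 = 0.01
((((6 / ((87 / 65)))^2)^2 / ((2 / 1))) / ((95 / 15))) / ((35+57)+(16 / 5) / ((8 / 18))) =267759375/833177018 = 0.32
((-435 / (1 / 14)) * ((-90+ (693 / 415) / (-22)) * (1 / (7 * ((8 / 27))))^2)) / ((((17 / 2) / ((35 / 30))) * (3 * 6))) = 175618287/180608 = 972.37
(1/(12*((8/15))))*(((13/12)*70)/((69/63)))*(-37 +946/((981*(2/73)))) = -19.50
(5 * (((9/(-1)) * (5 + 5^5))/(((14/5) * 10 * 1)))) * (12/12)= -70425/14 = -5030.36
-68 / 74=-34/37 = -0.92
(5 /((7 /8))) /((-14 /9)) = -180/49 = -3.67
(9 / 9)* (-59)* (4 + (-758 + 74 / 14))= 309219/7 = 44174.14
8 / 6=4/3 = 1.33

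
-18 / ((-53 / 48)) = 864/53 = 16.30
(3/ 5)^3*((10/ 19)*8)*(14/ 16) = 378/475 = 0.80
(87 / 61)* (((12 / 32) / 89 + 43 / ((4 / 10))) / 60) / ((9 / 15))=2219747/521184 = 4.26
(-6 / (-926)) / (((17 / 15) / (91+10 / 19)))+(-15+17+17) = 2919686/149549 = 19.52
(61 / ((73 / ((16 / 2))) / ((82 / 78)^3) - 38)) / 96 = -4204181/199460364 = -0.02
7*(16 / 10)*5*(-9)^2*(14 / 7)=9072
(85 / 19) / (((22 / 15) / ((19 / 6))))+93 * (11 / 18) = 8777/132 = 66.49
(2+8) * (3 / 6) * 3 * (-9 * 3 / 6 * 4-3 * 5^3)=-5895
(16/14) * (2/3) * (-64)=-1024/21 = -48.76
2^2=4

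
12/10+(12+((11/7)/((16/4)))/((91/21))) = 13.29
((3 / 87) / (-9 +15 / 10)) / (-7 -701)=1/153990 = 0.00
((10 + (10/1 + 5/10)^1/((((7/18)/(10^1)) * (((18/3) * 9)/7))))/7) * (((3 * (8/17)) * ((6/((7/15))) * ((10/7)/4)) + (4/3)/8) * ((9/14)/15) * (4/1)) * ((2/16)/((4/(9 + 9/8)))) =24226857/10449152 = 2.32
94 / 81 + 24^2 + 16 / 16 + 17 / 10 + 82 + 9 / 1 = 543397/810 = 670.86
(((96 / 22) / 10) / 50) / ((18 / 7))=14/4125 = 0.00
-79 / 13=-6.08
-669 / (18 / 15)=-1115/2 = -557.50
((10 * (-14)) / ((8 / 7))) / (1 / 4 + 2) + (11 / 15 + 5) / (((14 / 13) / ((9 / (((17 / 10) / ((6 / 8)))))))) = -33.31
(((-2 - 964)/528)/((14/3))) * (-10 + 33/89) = 3.78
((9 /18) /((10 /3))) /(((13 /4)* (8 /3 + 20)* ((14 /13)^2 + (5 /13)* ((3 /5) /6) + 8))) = 117/528530 = 0.00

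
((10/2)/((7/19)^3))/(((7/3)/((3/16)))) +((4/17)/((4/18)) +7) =10510127/653072 = 16.09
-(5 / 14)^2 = -25/196 = -0.13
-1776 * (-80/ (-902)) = -71040/451 = -157.52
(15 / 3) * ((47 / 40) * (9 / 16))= 423/128 = 3.30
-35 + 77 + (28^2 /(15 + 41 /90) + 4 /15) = 1940294/20865 = 92.99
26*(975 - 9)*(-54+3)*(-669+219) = 576412200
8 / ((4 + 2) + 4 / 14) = 14/11 = 1.27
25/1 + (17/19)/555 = 263642/10545 = 25.00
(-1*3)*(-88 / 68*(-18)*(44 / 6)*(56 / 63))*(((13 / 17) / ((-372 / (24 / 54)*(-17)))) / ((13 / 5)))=-38720/4112181 = -0.01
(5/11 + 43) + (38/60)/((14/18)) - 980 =-720513/770 = -935.73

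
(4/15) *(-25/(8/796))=-1990/3 = -663.33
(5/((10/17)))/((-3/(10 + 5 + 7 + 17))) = -221/2 = -110.50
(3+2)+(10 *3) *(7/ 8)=125/4 = 31.25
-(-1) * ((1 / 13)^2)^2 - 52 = -1485171/28561 = -52.00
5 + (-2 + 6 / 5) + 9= 66/5 = 13.20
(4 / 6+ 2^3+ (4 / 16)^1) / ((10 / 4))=107/30 = 3.57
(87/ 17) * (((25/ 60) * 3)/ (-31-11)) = -145/952 = -0.15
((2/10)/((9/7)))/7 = 1/45 = 0.02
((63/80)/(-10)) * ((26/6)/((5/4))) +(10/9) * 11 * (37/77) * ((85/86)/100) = -582307/2709000 = -0.21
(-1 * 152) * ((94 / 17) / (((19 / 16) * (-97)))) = 12032/1649 = 7.30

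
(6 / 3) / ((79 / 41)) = 82/79 = 1.04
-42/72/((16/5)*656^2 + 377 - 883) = -35/82594152 = 0.00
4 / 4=1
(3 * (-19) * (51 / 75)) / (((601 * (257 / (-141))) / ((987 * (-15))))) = -404558469/772285 = -523.85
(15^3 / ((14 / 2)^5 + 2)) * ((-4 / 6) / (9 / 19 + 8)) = -14250/902083 = -0.02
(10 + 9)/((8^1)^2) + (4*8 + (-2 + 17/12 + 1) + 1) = 6473/192 = 33.71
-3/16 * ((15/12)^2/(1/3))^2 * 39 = -658125/4096 = -160.68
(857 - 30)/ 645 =827/645 = 1.28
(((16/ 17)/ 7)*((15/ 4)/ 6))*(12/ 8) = 15/119 = 0.13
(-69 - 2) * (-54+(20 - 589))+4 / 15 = 663499/15 = 44233.27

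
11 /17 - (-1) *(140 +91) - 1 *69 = 2765/17 = 162.65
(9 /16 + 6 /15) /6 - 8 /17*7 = -25571/8160 = -3.13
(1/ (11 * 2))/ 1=1/22 = 0.05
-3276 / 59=-55.53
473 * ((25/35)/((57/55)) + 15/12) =1463935/1596 = 917.25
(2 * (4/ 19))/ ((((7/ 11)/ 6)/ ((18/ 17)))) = 9504/2261 = 4.20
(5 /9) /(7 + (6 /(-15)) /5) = 125/1557 = 0.08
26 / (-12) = -13/6 = -2.17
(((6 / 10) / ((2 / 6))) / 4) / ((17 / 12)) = 27/85 = 0.32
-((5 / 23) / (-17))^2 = -25/152881 = 0.00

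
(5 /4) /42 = 5/168 = 0.03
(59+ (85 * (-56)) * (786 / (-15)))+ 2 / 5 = 1247417/5 = 249483.40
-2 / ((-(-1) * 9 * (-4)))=0.06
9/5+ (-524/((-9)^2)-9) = -5536/405 = -13.67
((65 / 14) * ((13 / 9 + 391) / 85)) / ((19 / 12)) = 13.54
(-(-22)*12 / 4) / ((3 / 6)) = 132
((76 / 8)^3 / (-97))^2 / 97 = 47045881/58411072 = 0.81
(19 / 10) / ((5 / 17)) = 323/50 = 6.46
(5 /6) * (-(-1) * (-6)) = -5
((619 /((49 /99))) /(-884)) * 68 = -61281/637 = -96.20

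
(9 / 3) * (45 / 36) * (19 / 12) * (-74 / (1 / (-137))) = 481555/8 = 60194.38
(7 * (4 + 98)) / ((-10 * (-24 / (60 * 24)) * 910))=306/65 = 4.71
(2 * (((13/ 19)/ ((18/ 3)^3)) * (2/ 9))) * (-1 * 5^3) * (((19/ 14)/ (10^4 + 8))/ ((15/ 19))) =-6175/204283296 = 0.00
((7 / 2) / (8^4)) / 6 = 7/49152 = 0.00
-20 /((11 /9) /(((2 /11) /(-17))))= 360/2057 = 0.18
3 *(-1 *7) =-21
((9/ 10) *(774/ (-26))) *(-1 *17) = 59211/130 = 455.47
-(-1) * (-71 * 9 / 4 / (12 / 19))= -252.94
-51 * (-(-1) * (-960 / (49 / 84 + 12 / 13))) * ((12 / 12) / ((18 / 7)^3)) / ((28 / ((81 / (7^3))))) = 5304/329 = 16.12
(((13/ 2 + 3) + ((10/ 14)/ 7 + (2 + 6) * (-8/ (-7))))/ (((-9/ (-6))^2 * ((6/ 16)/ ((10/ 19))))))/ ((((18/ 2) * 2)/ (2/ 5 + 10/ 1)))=1528384/226233 = 6.76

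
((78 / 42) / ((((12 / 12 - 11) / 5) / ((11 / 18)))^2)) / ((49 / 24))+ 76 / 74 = 762037/685314 = 1.11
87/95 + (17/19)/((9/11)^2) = 17332/7695 = 2.25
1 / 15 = 0.07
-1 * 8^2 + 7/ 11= -697/11 = -63.36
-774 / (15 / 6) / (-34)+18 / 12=1803/170 = 10.61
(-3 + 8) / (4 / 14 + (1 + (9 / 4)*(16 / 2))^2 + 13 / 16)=112/8111 = 0.01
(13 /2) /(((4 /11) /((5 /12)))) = 715/96 = 7.45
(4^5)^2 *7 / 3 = 7340032/3 = 2446677.33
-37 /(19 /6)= -222/19 = -11.68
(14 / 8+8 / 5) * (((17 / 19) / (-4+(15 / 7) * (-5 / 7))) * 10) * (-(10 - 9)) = 55811/10298 = 5.42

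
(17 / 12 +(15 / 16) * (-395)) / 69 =-17707/3312 = -5.35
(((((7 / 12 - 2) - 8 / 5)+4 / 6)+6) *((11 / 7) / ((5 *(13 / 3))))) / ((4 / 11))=26499/36400 = 0.73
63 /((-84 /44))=-33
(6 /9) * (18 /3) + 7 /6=5.17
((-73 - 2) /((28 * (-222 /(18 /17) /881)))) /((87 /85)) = 330375/30044 = 11.00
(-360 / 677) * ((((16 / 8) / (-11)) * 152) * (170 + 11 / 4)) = 18905760/7447 = 2538.71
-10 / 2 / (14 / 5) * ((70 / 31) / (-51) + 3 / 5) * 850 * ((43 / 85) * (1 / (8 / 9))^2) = -127506825/236096 = -540.06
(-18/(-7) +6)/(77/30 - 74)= -1800/15001 = -0.12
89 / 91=0.98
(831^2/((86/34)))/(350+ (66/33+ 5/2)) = 23479074/30487 = 770.13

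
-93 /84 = -31/28 = -1.11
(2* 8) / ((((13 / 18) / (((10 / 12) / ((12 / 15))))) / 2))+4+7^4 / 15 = 40993/195 = 210.22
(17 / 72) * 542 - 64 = 2303/36 = 63.97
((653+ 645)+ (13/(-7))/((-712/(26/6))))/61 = 19407865/912072 = 21.28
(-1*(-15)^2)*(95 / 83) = -21375/83 = -257.53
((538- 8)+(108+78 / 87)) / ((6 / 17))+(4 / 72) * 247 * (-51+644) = 5192587/522 = 9947.48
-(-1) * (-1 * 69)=-69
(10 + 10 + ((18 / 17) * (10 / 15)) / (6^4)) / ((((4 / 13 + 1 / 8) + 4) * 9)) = 954746/1904391 = 0.50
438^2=191844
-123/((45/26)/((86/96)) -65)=68757/35255 = 1.95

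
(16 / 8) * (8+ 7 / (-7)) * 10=140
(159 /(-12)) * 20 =-265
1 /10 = 0.10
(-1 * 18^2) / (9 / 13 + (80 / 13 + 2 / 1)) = -4212/115 = -36.63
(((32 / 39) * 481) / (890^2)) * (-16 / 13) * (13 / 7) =-4736/4158525 = 0.00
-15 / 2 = -7.50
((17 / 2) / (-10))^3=-4913/8000 = -0.61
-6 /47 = -0.13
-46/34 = -23/17 = -1.35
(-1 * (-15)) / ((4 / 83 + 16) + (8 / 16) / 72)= 179280/191891 = 0.93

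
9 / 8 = 1.12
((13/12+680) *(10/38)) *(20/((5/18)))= 12904.74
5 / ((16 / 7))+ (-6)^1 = -61/16 = -3.81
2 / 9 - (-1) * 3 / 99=25/99 = 0.25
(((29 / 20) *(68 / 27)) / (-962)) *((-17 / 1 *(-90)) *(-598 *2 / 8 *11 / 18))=2120393/3996 = 530.63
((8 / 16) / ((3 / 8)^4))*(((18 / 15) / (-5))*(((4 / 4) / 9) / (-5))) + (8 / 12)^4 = 10096/30375 = 0.33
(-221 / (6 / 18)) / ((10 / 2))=-663/5 = -132.60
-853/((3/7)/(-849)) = 1689793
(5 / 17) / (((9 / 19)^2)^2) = 651605/111537 = 5.84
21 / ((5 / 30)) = 126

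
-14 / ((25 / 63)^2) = -88.91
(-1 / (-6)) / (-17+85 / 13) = -13/816 = -0.02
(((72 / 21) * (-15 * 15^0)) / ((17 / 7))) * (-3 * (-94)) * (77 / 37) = -7817040/629 = -12427.73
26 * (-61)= -1586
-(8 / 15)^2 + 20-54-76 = -24814/225 = -110.28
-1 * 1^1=-1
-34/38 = -17/19 = -0.89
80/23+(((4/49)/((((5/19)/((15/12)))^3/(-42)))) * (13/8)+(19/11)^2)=-736398899/1246784 = -590.64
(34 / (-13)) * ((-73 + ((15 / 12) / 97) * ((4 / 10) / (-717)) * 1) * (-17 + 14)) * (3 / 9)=-172620635/904137 = -190.92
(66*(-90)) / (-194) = 2970/97 = 30.62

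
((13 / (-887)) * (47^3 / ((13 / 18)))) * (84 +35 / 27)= -478208738/2661 = -179710.16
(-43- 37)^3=-512000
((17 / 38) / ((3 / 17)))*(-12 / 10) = -289/95 = -3.04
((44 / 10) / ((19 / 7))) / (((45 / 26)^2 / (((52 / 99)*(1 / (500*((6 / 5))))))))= 61516/129853125 = 0.00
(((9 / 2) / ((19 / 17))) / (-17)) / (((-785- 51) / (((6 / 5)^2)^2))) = 1458/2481875 = 0.00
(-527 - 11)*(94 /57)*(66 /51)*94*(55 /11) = -522914480/969 = -539643.43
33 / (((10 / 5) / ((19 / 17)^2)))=11913/578 = 20.61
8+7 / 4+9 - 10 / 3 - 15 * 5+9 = -607/12 = -50.58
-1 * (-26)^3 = 17576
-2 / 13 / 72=-1/468 = 0.00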